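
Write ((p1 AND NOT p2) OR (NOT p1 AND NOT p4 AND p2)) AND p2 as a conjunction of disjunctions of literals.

(p1 OR NOT p4) AND (NOT p2 OR NOT p1) AND (NOT p2 OR NOT p4) AND p2

((p1 AND NOT p2) OR (NOT p1 AND NOT p4 AND p2)) AND p2
= (p1 OR NOT p1) AND (p1 OR NOT p4) AND (p1 OR p2) AND (NOT p2 OR NOT p1) AND (NOT p2 OR NOT p4) AND (NOT p2 OR p2) AND p2   (distribute OR over AND)
= (p1 OR NOT p4) AND (NOT p2 OR NOT p1) AND (NOT p2 OR NOT p4) AND p2   (simplify)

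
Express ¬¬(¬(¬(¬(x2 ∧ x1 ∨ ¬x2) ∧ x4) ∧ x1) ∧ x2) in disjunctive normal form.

¬x1 ∧ x2

¬¬(¬(¬(¬(x2 ∧ x1 ∨ ¬x2) ∧ x4) ∧ x1) ∧ x2)
≡ ¬(¬(¬(x2 ∧ x1 ∨ ¬x2) ∧ x4) ∧ x1) ∧ x2   — double negation
≡ (¬¬(¬(x2 ∧ x1 ∨ ¬x2) ∧ x4) ∨ ¬x1) ∧ x2   — De Morgan
≡ (¬(x2 ∧ x1 ∨ ¬x2) ∧ x4 ∨ ¬x1) ∧ x2   — double negation
≡ (¬(x2 ∧ x1) ∧ ¬¬x2 ∧ x4 ∨ ¬x1) ∧ x2   — De Morgan
≡ ((¬x2 ∨ ¬x1) ∧ ¬¬x2 ∧ x4 ∨ ¬x1) ∧ x2   — De Morgan
≡ ((¬x2 ∨ ¬x1) ∧ x2 ∧ x4 ∨ ¬x1) ∧ x2   — double negation
≡ ¬x2 ∧ x2 ∧ x4 ∧ x2 ∨ ¬x1 ∧ x2 ∧ x4 ∧ x2 ∨ ¬x1 ∧ x2   — distribute ∧ over ∨
≡ ¬x1 ∧ x2   — simplify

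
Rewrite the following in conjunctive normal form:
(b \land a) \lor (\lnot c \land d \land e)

(b \land a) \lor (\lnot c \land d \land e)
⇔ (b \lor \lnot c) \land (b \lor d) \land (b \lor e) \land (a \lor \lnot c) \land (a \lor d) \land (a \lor e)   — distribute \lor over \land

(b \lor \lnot c) \land (b \lor d) \land (b \lor e) \land (a \lor \lnot c) \land (a \lor d) \land (a \lor e)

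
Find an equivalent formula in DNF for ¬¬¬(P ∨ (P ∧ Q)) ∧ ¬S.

¬P ∧ ¬S

¬¬¬(P ∨ (P ∧ Q)) ∧ ¬S
≡ ¬(P ∨ (P ∧ Q)) ∧ ¬S   [double negation]
≡ ¬P ∧ ¬(P ∧ Q) ∧ ¬S   [De Morgan]
≡ ¬P ∧ (¬P ∨ ¬Q) ∧ ¬S   [De Morgan]
≡ (¬P ∧ ¬P ∧ ¬S) ∨ (¬P ∧ ¬Q ∧ ¬S)   [distribute ∧ over ∨]
≡ ¬P ∧ ¬S   [simplify]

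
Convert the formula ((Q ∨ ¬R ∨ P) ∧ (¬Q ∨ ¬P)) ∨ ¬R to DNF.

((Q ∨ ¬R ∨ P) ∧ (¬Q ∨ ¬P)) ∨ ¬R
⇔ (Q ∧ ¬Q) ∨ (Q ∧ ¬P) ∨ (¬R ∧ ¬Q) ∨ (¬R ∧ ¬P) ∨ (P ∧ ¬Q) ∨ (P ∧ ¬P) ∨ ¬R   — distribute ∧ over ∨
⇔ (Q ∧ ¬P) ∨ (P ∧ ¬Q) ∨ ¬R   — simplify

(Q ∧ ¬P) ∨ (P ∧ ¬Q) ∨ ¬R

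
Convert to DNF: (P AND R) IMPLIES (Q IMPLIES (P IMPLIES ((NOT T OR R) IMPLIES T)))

NOT P OR NOT R OR NOT Q OR T

(P AND R) IMPLIES (Q IMPLIES (P IMPLIES ((NOT T OR R) IMPLIES T)))
≡ NOT (P AND R) OR (Q IMPLIES (P IMPLIES ((NOT T OR R) IMPLIES T)))   — eliminate IMPLIES
≡ NOT (P AND R) OR NOT Q OR (P IMPLIES ((NOT T OR R) IMPLIES T))   — eliminate IMPLIES
≡ NOT (P AND R) OR NOT Q OR NOT P OR ((NOT T OR R) IMPLIES T)   — eliminate IMPLIES
≡ NOT (P AND R) OR NOT Q OR NOT P OR NOT (NOT T OR R) OR T   — eliminate IMPLIES
≡ NOT P OR NOT R OR NOT Q OR NOT P OR NOT (NOT T OR R) OR T   — De Morgan
≡ NOT P OR NOT R OR NOT Q OR NOT P OR (NOT NOT T AND NOT R) OR T   — De Morgan
≡ NOT P OR NOT R OR NOT Q OR NOT P OR (T AND NOT R) OR T   — double negation
≡ NOT P OR NOT R OR NOT Q OR T   — simplify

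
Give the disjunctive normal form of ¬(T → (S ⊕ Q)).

(T ∧ ¬S ∧ ¬Q) ∨ (T ∧ Q ∧ S)

¬(T → (S ⊕ Q))
= ¬(¬T ∨ (S ⊕ Q))   [eliminate →]
= ¬(¬T ∨ (S ∧ ¬Q) ∨ (¬S ∧ Q))   [expand ⊕]
= ¬¬T ∧ ¬(S ∧ ¬Q) ∧ ¬(¬S ∧ Q)   [De Morgan]
= T ∧ ¬(S ∧ ¬Q) ∧ ¬(¬S ∧ Q)   [double negation]
= T ∧ (¬S ∨ ¬¬Q) ∧ ¬(¬S ∧ Q)   [De Morgan]
= T ∧ (¬S ∨ Q) ∧ ¬(¬S ∧ Q)   [double negation]
= T ∧ (¬S ∨ Q) ∧ (¬¬S ∨ ¬Q)   [De Morgan]
= T ∧ (¬S ∨ Q) ∧ (S ∨ ¬Q)   [double negation]
= (T ∧ ¬S ∧ S) ∨ (T ∧ ¬S ∧ ¬Q) ∨ (T ∧ Q ∧ S) ∨ (T ∧ Q ∧ ¬Q)   [distribute ∧ over ∨]
= (T ∧ ¬S ∧ ¬Q) ∨ (T ∧ Q ∧ S)   [simplify]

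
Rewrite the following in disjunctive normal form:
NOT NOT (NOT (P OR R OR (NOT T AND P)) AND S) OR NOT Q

(NOT P AND NOT R AND S) OR NOT Q

NOT NOT (NOT (P OR R OR (NOT T AND P)) AND S) OR NOT Q
≡ (NOT (P OR R OR (NOT T AND P)) AND S) OR NOT Q   [double negation]
≡ (NOT P AND NOT R AND NOT (NOT T AND P) AND S) OR NOT Q   [De Morgan]
≡ (NOT P AND NOT R AND (NOT NOT T OR NOT P) AND S) OR NOT Q   [De Morgan]
≡ (NOT P AND NOT R AND (T OR NOT P) AND S) OR NOT Q   [double negation]
≡ (NOT P AND NOT R AND T AND S) OR (NOT P AND NOT R AND NOT P AND S) OR NOT Q   [distribute AND over OR]
≡ (NOT P AND NOT R AND S) OR NOT Q   [simplify]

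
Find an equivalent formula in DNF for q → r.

q → r
≡ ¬q ∨ r   — eliminate →

¬q ∨ r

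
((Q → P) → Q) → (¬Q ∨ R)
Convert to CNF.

((Q → P) → Q) → (¬Q ∨ R)
⇔ ¬((Q → P) → Q) ∨ ¬Q ∨ R   (eliminate →)
⇔ ¬(¬(Q → P) ∨ Q) ∨ ¬Q ∨ R   (eliminate →)
⇔ ¬(¬(¬Q ∨ P) ∨ Q) ∨ ¬Q ∨ R   (eliminate →)
⇔ (¬¬(¬Q ∨ P) ∧ ¬Q) ∨ ¬Q ∨ R   (De Morgan)
⇔ ((¬Q ∨ P) ∧ ¬Q) ∨ ¬Q ∨ R   (double negation)
⇔ (¬Q ∨ P ∨ ¬Q ∨ R) ∧ (¬Q ∨ ¬Q ∨ R)   (distribute ∨ over ∧)
⇔ ¬Q ∨ R   (simplify)

¬Q ∨ R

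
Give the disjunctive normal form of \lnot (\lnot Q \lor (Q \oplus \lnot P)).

\lnot (\lnot Q \lor (Q \oplus \lnot P))
≡ \lnot (\lnot Q \lor (Q \land \lnot \lnot P) \lor (\lnot Q \land \lnot P))   (expand \oplus)
≡ \lnot \lnot Q \land \lnot (Q \land \lnot \lnot P) \land \lnot (\lnot Q \land \lnot P)   (De Morgan)
≡ Q \land \lnot (Q \land \lnot \lnot P) \land \lnot (\lnot Q \land \lnot P)   (double negation)
≡ Q \land (\lnot Q \lor \lnot \lnot \lnot P) \land \lnot (\lnot Q \land \lnot P)   (De Morgan)
≡ Q \land (\lnot Q \lor \lnot P) \land \lnot (\lnot Q \land \lnot P)   (double negation)
≡ Q \land (\lnot Q \lor \lnot P) \land (\lnot \lnot Q \lor \lnot \lnot P)   (De Morgan)
≡ Q \land (\lnot Q \lor \lnot P) \land (Q \lor \lnot \lnot P)   (double negation)
≡ Q \land (\lnot Q \lor \lnot P) \land (Q \lor P)   (double negation)
≡ (Q \land \lnot Q \land Q) \lor (Q \land \lnot Q \land P) \lor (Q \land \lnot P \land Q) \lor (Q \land \lnot P \land P)   (distribute \land over \lor)
≡ Q \land \lnot P   (simplify)

Q \land \lnot P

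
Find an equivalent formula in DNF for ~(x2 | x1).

~(x2 | x1)
⇔ ~x2 & ~x1

~x2 & ~x1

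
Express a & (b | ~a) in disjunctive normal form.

a & (b | ~a)
≡ (a & b) | (a & ~a)   [distribute & over |]
≡ a & b   [simplify]

a & b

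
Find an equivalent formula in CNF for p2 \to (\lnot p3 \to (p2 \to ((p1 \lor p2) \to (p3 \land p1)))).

\lnot p2 \lor p3

p2 \to (\lnot p3 \to (p2 \to ((p1 \lor p2) \to (p3 \land p1))))
⇔ \lnot p2 \lor (\lnot p3 \to (p2 \to ((p1 \lor p2) \to (p3 \land p1))))   [eliminate \to]
⇔ \lnot p2 \lor \lnot \lnot p3 \lor (p2 \to ((p1 \lor p2) \to (p3 \land p1)))   [eliminate \to]
⇔ \lnot p2 \lor \lnot \lnot p3 \lor \lnot p2 \lor ((p1 \lor p2) \to (p3 \land p1))   [eliminate \to]
⇔ \lnot p2 \lor \lnot \lnot p3 \lor \lnot p2 \lor \lnot (p1 \lor p2) \lor (p3 \land p1)   [eliminate \to]
⇔ \lnot p2 \lor p3 \lor \lnot p2 \lor \lnot (p1 \lor p2) \lor (p3 \land p1)   [double negation]
⇔ \lnot p2 \lor p3 \lor \lnot p2 \lor (\lnot p1 \land \lnot p2) \lor (p3 \land p1)   [De Morgan]
⇔ (\lnot p2 \lor p3 \lor \lnot p2 \lor \lnot p1 \lor p3) \land (\lnot p2 \lor p3 \lor \lnot p2 \lor \lnot p1 \lor p1) \land (\lnot p2 \lor p3 \lor \lnot p2 \lor \lnot p2 \lor p3) \land (\lnot p2 \lor p3 \lor \lnot p2 \lor \lnot p2 \lor p1)   [distribute \lor over \land]
⇔ \lnot p2 \lor p3   [simplify]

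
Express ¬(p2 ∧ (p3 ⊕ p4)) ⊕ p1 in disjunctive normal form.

¬(p2 ∧ (p3 ⊕ p4)) ⊕ p1
⇔ (¬(p2 ∧ (p3 ⊕ p4)) ∧ ¬p1) ∨ (¬¬(p2 ∧ (p3 ⊕ p4)) ∧ p1)   — expand ⊕
⇔ (¬(p2 ∧ ((p3 ∧ ¬p4) ∨ (¬p3 ∧ p4))) ∧ ¬p1) ∨ (¬¬(p2 ∧ (p3 ⊕ p4)) ∧ p1)   — expand ⊕
⇔ (¬(p2 ∧ ((p3 ∧ ¬p4) ∨ (¬p3 ∧ p4))) ∧ ¬p1) ∨ (¬¬(p2 ∧ ((p3 ∧ ¬p4) ∨ (¬p3 ∧ p4))) ∧ p1)   — expand ⊕
⇔ ((¬p2 ∨ ¬((p3 ∧ ¬p4) ∨ (¬p3 ∧ p4))) ∧ ¬p1) ∨ (¬¬(p2 ∧ ((p3 ∧ ¬p4) ∨ (¬p3 ∧ p4))) ∧ p1)   — De Morgan
⇔ ((¬p2 ∨ (¬(p3 ∧ ¬p4) ∧ ¬(¬p3 ∧ p4))) ∧ ¬p1) ∨ (¬¬(p2 ∧ ((p3 ∧ ¬p4) ∨ (¬p3 ∧ p4))) ∧ p1)   — De Morgan
⇔ ((¬p2 ∨ ((¬p3 ∨ ¬¬p4) ∧ ¬(¬p3 ∧ p4))) ∧ ¬p1) ∨ (¬¬(p2 ∧ ((p3 ∧ ¬p4) ∨ (¬p3 ∧ p4))) ∧ p1)   — De Morgan
⇔ ((¬p2 ∨ ((¬p3 ∨ p4) ∧ ¬(¬p3 ∧ p4))) ∧ ¬p1) ∨ (¬¬(p2 ∧ ((p3 ∧ ¬p4) ∨ (¬p3 ∧ p4))) ∧ p1)   — double negation
⇔ ((¬p2 ∨ ((¬p3 ∨ p4) ∧ (¬¬p3 ∨ ¬p4))) ∧ ¬p1) ∨ (¬¬(p2 ∧ ((p3 ∧ ¬p4) ∨ (¬p3 ∧ p4))) ∧ p1)   — De Morgan
⇔ ((¬p2 ∨ ((¬p3 ∨ p4) ∧ (p3 ∨ ¬p4))) ∧ ¬p1) ∨ (¬¬(p2 ∧ ((p3 ∧ ¬p4) ∨ (¬p3 ∧ p4))) ∧ p1)   — double negation
⇔ ((¬p2 ∨ ((¬p3 ∨ p4) ∧ (p3 ∨ ¬p4))) ∧ ¬p1) ∨ (p2 ∧ ((p3 ∧ ¬p4) ∨ (¬p3 ∧ p4)) ∧ p1)   — double negation
⇔ (¬p2 ∧ ¬p1) ∨ (¬p3 ∧ p3 ∧ ¬p1) ∨ (¬p3 ∧ ¬p4 ∧ ¬p1) ∨ (p4 ∧ p3 ∧ ¬p1) ∨ (p4 ∧ ¬p4 ∧ ¬p1) ∨ (p2 ∧ p3 ∧ ¬p4 ∧ p1) ∨ (p2 ∧ ¬p3 ∧ p4 ∧ p1)   — distribute ∧ over ∨
⇔ (¬p2 ∧ ¬p1) ∨ (¬p3 ∧ ¬p4 ∧ ¬p1) ∨ (p4 ∧ p3 ∧ ¬p1) ∨ (p2 ∧ p3 ∧ ¬p4 ∧ p1) ∨ (p2 ∧ ¬p3 ∧ p4 ∧ p1)   — simplify

(¬p2 ∧ ¬p1) ∨ (¬p3 ∧ ¬p4 ∧ ¬p1) ∨ (p4 ∧ p3 ∧ ¬p1) ∨ (p2 ∧ p3 ∧ ¬p4 ∧ p1) ∨ (p2 ∧ ¬p3 ∧ p4 ∧ p1)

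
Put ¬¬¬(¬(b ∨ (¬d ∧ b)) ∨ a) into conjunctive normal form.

b ∧ ¬a

¬¬¬(¬(b ∨ (¬d ∧ b)) ∨ a)
≡ ¬(¬(b ∨ (¬d ∧ b)) ∨ a)   [double negation]
≡ ¬¬(b ∨ (¬d ∧ b)) ∧ ¬a   [De Morgan]
≡ (b ∨ (¬d ∧ b)) ∧ ¬a   [double negation]
≡ (b ∨ ¬d) ∧ (b ∨ b) ∧ ¬a   [distribute ∨ over ∧]
≡ b ∧ ¬a   [simplify]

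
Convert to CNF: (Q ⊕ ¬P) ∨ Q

(Q ⊕ ¬P) ∨ Q
≡ ((Q ∨ ¬P) ∧ ¬(Q ∧ ¬P)) ∨ Q   [expand ⊕]
≡ ((Q ∨ ¬P) ∧ (¬Q ∨ ¬¬P)) ∨ Q   [De Morgan]
≡ ((Q ∨ ¬P) ∧ (¬Q ∨ P)) ∨ Q   [double negation]
≡ (Q ∨ ¬P ∨ Q) ∧ (¬Q ∨ P ∨ Q)   [distribute ∨ over ∧]
≡ Q ∨ ¬P   [simplify]

Q ∨ ¬P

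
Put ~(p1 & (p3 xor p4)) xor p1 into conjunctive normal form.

(p3 | p4 | ~p1) & (~p3 | ~p4 | ~p1)

~(p1 & (p3 xor p4)) xor p1
= (~(p1 & (p3 xor p4)) | p1) & ~(~(p1 & (p3 xor p4)) & p1)   — expand xor
= (~(p1 & (p3 | p4) & ~(p3 & p4)) | p1) & ~(~(p1 & (p3 xor p4)) & p1)   — expand xor
= (~(p1 & (p3 | p4) & ~(p3 & p4)) | p1) & ~(~(p1 & (p3 | p4) & ~(p3 & p4)) & p1)   — expand xor
= (~p1 | ~(p3 | p4) | ~~(p3 & p4) | p1) & ~(~(p1 & (p3 | p4) & ~(p3 & p4)) & p1)   — De Morgan
= (~p1 | (~p3 & ~p4) | ~~(p3 & p4) | p1) & ~(~(p1 & (p3 | p4) & ~(p3 & p4)) & p1)   — De Morgan
= (~p1 | (~p3 & ~p4) | (p3 & p4) | p1) & ~(~(p1 & (p3 | p4) & ~(p3 & p4)) & p1)   — double negation
= (~p1 | (~p3 & ~p4) | (p3 & p4) | p1) & (~~(p1 & (p3 | p4) & ~(p3 & p4)) | ~p1)   — De Morgan
= (~p1 | (~p3 & ~p4) | (p3 & p4) | p1) & ((p1 & (p3 | p4) & ~(p3 & p4)) | ~p1)   — double negation
= (~p1 | (~p3 & ~p4) | (p3 & p4) | p1) & ((p1 & (p3 | p4) & (~p3 | ~p4)) | ~p1)   — De Morgan
= (~p1 | ~p3 | p3 | p1) & (~p1 | ~p3 | p4 | p1) & (~p1 | ~p4 | p3 | p1) & (~p1 | ~p4 | p4 | p1) & (p1 | ~p1) & (p3 | p4 | ~p1) & (~p3 | ~p4 | ~p1)   — distribute | over &
= (p3 | p4 | ~p1) & (~p3 | ~p4 | ~p1)   — simplify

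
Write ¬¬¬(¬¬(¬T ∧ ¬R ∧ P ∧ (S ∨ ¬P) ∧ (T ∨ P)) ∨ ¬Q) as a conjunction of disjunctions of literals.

¬¬¬(¬¬(¬T ∧ ¬R ∧ P ∧ (S ∨ ¬P) ∧ (T ∨ P)) ∨ ¬Q)
≡ ¬(¬¬(¬T ∧ ¬R ∧ P ∧ (S ∨ ¬P) ∧ (T ∨ P)) ∨ ¬Q)   (double negation)
≡ ¬¬¬(¬T ∧ ¬R ∧ P ∧ (S ∨ ¬P) ∧ (T ∨ P)) ∧ ¬¬Q   (De Morgan)
≡ ¬(¬T ∧ ¬R ∧ P ∧ (S ∨ ¬P) ∧ (T ∨ P)) ∧ ¬¬Q   (double negation)
≡ (¬¬T ∨ ¬¬R ∨ ¬P ∨ ¬(S ∨ ¬P) ∨ ¬(T ∨ P)) ∧ ¬¬Q   (De Morgan)
≡ (T ∨ ¬¬R ∨ ¬P ∨ ¬(S ∨ ¬P) ∨ ¬(T ∨ P)) ∧ ¬¬Q   (double negation)
≡ (T ∨ R ∨ ¬P ∨ ¬(S ∨ ¬P) ∨ ¬(T ∨ P)) ∧ ¬¬Q   (double negation)
≡ (T ∨ R ∨ ¬P ∨ (¬S ∧ ¬¬P) ∨ ¬(T ∨ P)) ∧ ¬¬Q   (De Morgan)
≡ (T ∨ R ∨ ¬P ∨ (¬S ∧ P) ∨ ¬(T ∨ P)) ∧ ¬¬Q   (double negation)
≡ (T ∨ R ∨ ¬P ∨ (¬S ∧ P) ∨ (¬T ∧ ¬P)) ∧ ¬¬Q   (De Morgan)
≡ (T ∨ R ∨ ¬P ∨ (¬S ∧ P) ∨ (¬T ∧ ¬P)) ∧ Q   (double negation)
≡ (T ∨ R ∨ ¬P ∨ ¬S ∨ ¬T) ∧ (T ∨ R ∨ ¬P ∨ ¬S ∨ ¬P) ∧ (T ∨ R ∨ ¬P ∨ P ∨ ¬T) ∧ (T ∨ R ∨ ¬P ∨ P ∨ ¬P) ∧ Q   (distribute ∨ over ∧)
≡ (T ∨ R ∨ ¬P ∨ ¬S) ∧ Q   (simplify)

(T ∨ R ∨ ¬P ∨ ¬S) ∧ Q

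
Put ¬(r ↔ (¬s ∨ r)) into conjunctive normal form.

(r ∨ ¬s) ∧ ¬r

¬(r ↔ (¬s ∨ r))
⇔ ¬((r → (¬s ∨ r)) ∧ ((¬s ∨ r) → r))
⇔ ¬((¬r ∨ ¬s ∨ r) ∧ ((¬s ∨ r) → r))
⇔ ¬((¬r ∨ ¬s ∨ r) ∧ (¬(¬s ∨ r) ∨ r))
⇔ ¬(¬r ∨ ¬s ∨ r) ∨ ¬(¬(¬s ∨ r) ∨ r)
⇔ (¬¬r ∧ ¬¬s ∧ ¬r) ∨ ¬(¬(¬s ∨ r) ∨ r)
⇔ (r ∧ ¬¬s ∧ ¬r) ∨ ¬(¬(¬s ∨ r) ∨ r)
⇔ (r ∧ s ∧ ¬r) ∨ ¬(¬(¬s ∨ r) ∨ r)
⇔ (r ∧ s ∧ ¬r) ∨ (¬¬(¬s ∨ r) ∧ ¬r)
⇔ (r ∧ s ∧ ¬r) ∨ ((¬s ∨ r) ∧ ¬r)
⇔ (r ∨ ¬s ∨ r) ∧ (r ∨ ¬r) ∧ (s ∨ ¬s ∨ r) ∧ (s ∨ ¬r) ∧ (¬r ∨ ¬s ∨ r) ∧ (¬r ∨ ¬r)
⇔ (r ∨ ¬s) ∧ ¬r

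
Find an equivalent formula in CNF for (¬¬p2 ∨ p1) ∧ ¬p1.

(p2 ∨ p1) ∧ ¬p1

(¬¬p2 ∨ p1) ∧ ¬p1
≡ (p2 ∨ p1) ∧ ¬p1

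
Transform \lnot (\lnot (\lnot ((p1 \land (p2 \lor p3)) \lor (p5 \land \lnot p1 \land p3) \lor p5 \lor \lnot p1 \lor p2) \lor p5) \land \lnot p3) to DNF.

\lnot (\lnot (\lnot ((p1 \land (p2 \lor p3)) \lor (p5 \land \lnot p1 \land p3) \lor p5 \lor \lnot p1 \lor p2) \lor p5) \land \lnot p3)
= \lnot \lnot (\lnot ((p1 \land (p2 \lor p3)) \lor (p5 \land \lnot p1 \land p3) \lor p5 \lor \lnot p1 \lor p2) \lor p5) \lor \lnot \lnot p3   — De Morgan
= \lnot ((p1 \land (p2 \lor p3)) \lor (p5 \land \lnot p1 \land p3) \lor p5 \lor \lnot p1 \lor p2) \lor p5 \lor \lnot \lnot p3   — double negation
= (\lnot (p1 \land (p2 \lor p3)) \land \lnot (p5 \land \lnot p1 \land p3) \land \lnot p5 \land \lnot \lnot p1 \land \lnot p2) \lor p5 \lor \lnot \lnot p3   — De Morgan
= ((\lnot p1 \lor \lnot (p2 \lor p3)) \land \lnot (p5 \land \lnot p1 \land p3) \land \lnot p5 \land \lnot \lnot p1 \land \lnot p2) \lor p5 \lor \lnot \lnot p3   — De Morgan
= ((\lnot p1 \lor (\lnot p2 \land \lnot p3)) \land \lnot (p5 \land \lnot p1 \land p3) \land \lnot p5 \land \lnot \lnot p1 \land \lnot p2) \lor p5 \lor \lnot \lnot p3   — De Morgan
= ((\lnot p1 \lor (\lnot p2 \land \lnot p3)) \land (\lnot p5 \lor \lnot \lnot p1 \lor \lnot p3) \land \lnot p5 \land \lnot \lnot p1 \land \lnot p2) \lor p5 \lor \lnot \lnot p3   — De Morgan
= ((\lnot p1 \lor (\lnot p2 \land \lnot p3)) \land (\lnot p5 \lor p1 \lor \lnot p3) \land \lnot p5 \land \lnot \lnot p1 \land \lnot p2) \lor p5 \lor \lnot \lnot p3   — double negation
= ((\lnot p1 \lor (\lnot p2 \land \lnot p3)) \land (\lnot p5 \lor p1 \lor \lnot p3) \land \lnot p5 \land p1 \land \lnot p2) \lor p5 \lor \lnot \lnot p3   — double negation
= ((\lnot p1 \lor (\lnot p2 \land \lnot p3)) \land (\lnot p5 \lor p1 \lor \lnot p3) \land \lnot p5 \land p1 \land \lnot p2) \lor p5 \lor p3   — double negation
= (\lnot p1 \land \lnot p5 \land \lnot p5 \land p1 \land \lnot p2) \lor (\lnot p1 \land p1 \land \lnot p5 \land p1 \land \lnot p2) \lor (\lnot p1 \land \lnot p3 \land \lnot p5 \land p1 \land \lnot p2) \lor (\lnot p2 \land \lnot p3 \land \lnot p5 \land \lnot p5 \land p1 \land \lnot p2) \lor (\lnot p2 \land \lnot p3 \land p1 \land \lnot p5 \land p1 \land \lnot p2) \lor (\lnot p2 \land \lnot p3 \land \lnot p3 \land \lnot p5 \land p1 \land \lnot p2) \lor p5 \lor p3   — distribute \land over \lor
= (\lnot p2 \land \lnot p3 \land \lnot p5 \land p1) \lor p5 \lor p3   — simplify

(\lnot p2 \land \lnot p3 \land \lnot p5 \land p1) \lor p5 \lor p3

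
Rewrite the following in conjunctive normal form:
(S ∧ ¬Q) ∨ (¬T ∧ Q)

(S ∧ ¬Q) ∨ (¬T ∧ Q)
≡ (S ∨ ¬T) ∧ (S ∨ Q) ∧ (¬Q ∨ ¬T) ∧ (¬Q ∨ Q)   [distribute ∨ over ∧]
≡ (S ∨ ¬T) ∧ (S ∨ Q) ∧ (¬Q ∨ ¬T)   [simplify]

(S ∨ ¬T) ∧ (S ∨ Q) ∧ (¬Q ∨ ¬T)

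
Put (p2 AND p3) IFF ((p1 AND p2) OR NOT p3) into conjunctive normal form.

(p2 AND p3) IFF ((p1 AND p2) OR NOT p3)
≡ ((p2 AND p3) IMPLIES ((p1 AND p2) OR NOT p3)) AND (((p1 AND p2) OR NOT p3) IMPLIES (p2 AND p3))   [eliminate IFF]
≡ (NOT (p2 AND p3) OR (p1 AND p2) OR NOT p3) AND (((p1 AND p2) OR NOT p3) IMPLIES (p2 AND p3))   [eliminate IMPLIES]
≡ (NOT (p2 AND p3) OR (p1 AND p2) OR NOT p3) AND (NOT ((p1 AND p2) OR NOT p3) OR (p2 AND p3))   [eliminate IMPLIES]
≡ (NOT p2 OR NOT p3 OR (p1 AND p2) OR NOT p3) AND (NOT ((p1 AND p2) OR NOT p3) OR (p2 AND p3))   [De Morgan]
≡ (NOT p2 OR NOT p3 OR (p1 AND p2) OR NOT p3) AND ((NOT (p1 AND p2) AND NOT NOT p3) OR (p2 AND p3))   [De Morgan]
≡ (NOT p2 OR NOT p3 OR (p1 AND p2) OR NOT p3) AND (((NOT p1 OR NOT p2) AND NOT NOT p3) OR (p2 AND p3))   [De Morgan]
≡ (NOT p2 OR NOT p3 OR (p1 AND p2) OR NOT p3) AND (((NOT p1 OR NOT p2) AND p3) OR (p2 AND p3))   [double negation]
≡ (NOT p2 OR NOT p3 OR p1 OR NOT p3) AND (NOT p2 OR NOT p3 OR p2 OR NOT p3) AND (NOT p1 OR NOT p2 OR p2) AND (NOT p1 OR NOT p2 OR p3) AND (p3 OR p2) AND (p3 OR p3)   [distribute OR over AND]
≡ (NOT p2 OR NOT p3 OR p1) AND p3   [simplify]

(NOT p2 OR NOT p3 OR p1) AND p3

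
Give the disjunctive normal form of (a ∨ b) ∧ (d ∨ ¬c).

a ∧ d ∨ a ∧ ¬c ∨ b ∧ d ∨ b ∧ ¬c

(a ∨ b) ∧ (d ∨ ¬c)
= a ∧ d ∨ a ∧ ¬c ∨ b ∧ d ∨ b ∧ ¬c   [distribute ∧ over ∨]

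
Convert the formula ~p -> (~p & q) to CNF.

p | q

~p -> (~p & q)
≡ ~~p | (~p & q)   — eliminate ->
≡ p | (~p & q)   — double negation
≡ (p | ~p) & (p | q)   — distribute | over &
≡ p | q   — simplify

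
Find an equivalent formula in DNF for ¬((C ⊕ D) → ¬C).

C ∧ ¬D

¬((C ⊕ D) → ¬C)
≡ ¬(¬(C ⊕ D) ∨ ¬C)   (eliminate →)
≡ ¬(¬((C ∧ ¬D) ∨ (¬C ∧ D)) ∨ ¬C)   (expand ⊕)
≡ ¬¬((C ∧ ¬D) ∨ (¬C ∧ D)) ∧ ¬¬C   (De Morgan)
≡ ((C ∧ ¬D) ∨ (¬C ∧ D)) ∧ ¬¬C   (double negation)
≡ ((C ∧ ¬D) ∨ (¬C ∧ D)) ∧ C   (double negation)
≡ (C ∧ ¬D ∧ C) ∨ (¬C ∧ D ∧ C)   (distribute ∧ over ∨)
≡ C ∧ ¬D   (simplify)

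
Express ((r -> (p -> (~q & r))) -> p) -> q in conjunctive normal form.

((r -> (p -> (~q & r))) -> p) -> q
⇔ ~((r -> (p -> (~q & r))) -> p) | q   (eliminate ->)
⇔ ~(~(r -> (p -> (~q & r))) | p) | q   (eliminate ->)
⇔ ~(~(~r | (p -> (~q & r))) | p) | q   (eliminate ->)
⇔ ~(~(~r | ~p | (~q & r)) | p) | q   (eliminate ->)
⇔ (~~(~r | ~p | (~q & r)) & ~p) | q   (De Morgan)
⇔ ((~r | ~p | (~q & r)) & ~p) | q   (double negation)
⇔ (~r | ~p | ~q | q) & (~r | ~p | r | q) & (~p | q)   (distribute | over &)
⇔ ~p | q   (simplify)

~p | q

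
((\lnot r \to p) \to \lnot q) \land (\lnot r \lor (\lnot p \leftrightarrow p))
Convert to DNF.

\lnot r \land \lnot p \lor \lnot q \land \lnot r

((\lnot r \to p) \to \lnot q) \land (\lnot r \lor (\lnot p \leftrightarrow p))
⇔ (\lnot (\lnot r \to p) \lor \lnot q) \land (\lnot r \lor (\lnot p \leftrightarrow p))   [eliminate \to]
⇔ (\lnot (\lnot \lnot r \lor p) \lor \lnot q) \land (\lnot r \lor (\lnot p \leftrightarrow p))   [eliminate \to]
⇔ (\lnot (\lnot \lnot r \lor p) \lor \lnot q) \land (\lnot r \lor (\lnot p \to p) \land (p \to \lnot p))   [eliminate \leftrightarrow]
⇔ (\lnot (\lnot \lnot r \lor p) \lor \lnot q) \land (\lnot r \lor (\lnot \lnot p \lor p) \land (p \to \lnot p))   [eliminate \to]
⇔ (\lnot (\lnot \lnot r \lor p) \lor \lnot q) \land (\lnot r \lor (\lnot \lnot p \lor p) \land (\lnot p \lor \lnot p))   [eliminate \to]
⇔ (\lnot \lnot \lnot r \land \lnot p \lor \lnot q) \land (\lnot r \lor (\lnot \lnot p \lor p) \land (\lnot p \lor \lnot p))   [De Morgan]
⇔ (\lnot r \land \lnot p \lor \lnot q) \land (\lnot r \lor (\lnot \lnot p \lor p) \land (\lnot p \lor \lnot p))   [double negation]
⇔ (\lnot r \land \lnot p \lor \lnot q) \land (\lnot r \lor (p \lor p) \land (\lnot p \lor \lnot p))   [double negation]
⇔ \lnot r \land \lnot p \land \lnot r \lor \lnot r \land \lnot p \land p \land \lnot p \lor \lnot r \land \lnot p \land p \land \lnot p \lor \lnot r \land \lnot p \land p \land \lnot p \lor \lnot r \land \lnot p \land p \land \lnot p \lor \lnot q \land \lnot r \lor \lnot q \land p \land \lnot p \lor \lnot q \land p \land \lnot p \lor \lnot q \land p \land \lnot p \lor \lnot q \land p \land \lnot p   [distribute \land over \lor]
⇔ \lnot r \land \lnot p \lor \lnot q \land \lnot r   [simplify]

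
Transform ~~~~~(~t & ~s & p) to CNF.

~~~~~(~t & ~s & p)
≡ ~~~(~t & ~s & p)   — double negation
≡ ~(~t & ~s & p)   — double negation
≡ ~~t | ~~s | ~p   — De Morgan
≡ t | ~~s | ~p   — double negation
≡ t | s | ~p   — double negation

t | s | ~p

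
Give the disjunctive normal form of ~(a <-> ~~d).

~(a <-> ~~d)
≡ ~((a -> ~~d) & (~~d -> a))   [eliminate <->]
≡ ~((~a | ~~d) & (~~d -> a))   [eliminate ->]
≡ ~((~a | ~~d) & (~~~d | a))   [eliminate ->]
≡ ~(~a | ~~d) | ~(~~~d | a)   [De Morgan]
≡ (~~a & ~~~d) | ~(~~~d | a)   [De Morgan]
≡ (a & ~~~d) | ~(~~~d | a)   [double negation]
≡ (a & ~d) | ~(~~~d | a)   [double negation]
≡ (a & ~d) | (~~~~d & ~a)   [De Morgan]
≡ (a & ~d) | (~~d & ~a)   [double negation]
≡ (a & ~d) | (d & ~a)   [double negation]

(a & ~d) | (d & ~a)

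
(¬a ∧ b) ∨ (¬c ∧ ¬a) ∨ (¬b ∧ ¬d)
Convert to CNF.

(¬a ∨ ¬b) ∧ (¬a ∨ ¬d) ∧ (b ∨ ¬c ∨ ¬d)

(¬a ∧ b) ∨ (¬c ∧ ¬a) ∨ (¬b ∧ ¬d)
⇔ (¬a ∨ ¬c ∨ ¬b) ∧ (¬a ∨ ¬c ∨ ¬d) ∧ (¬a ∨ ¬a ∨ ¬b) ∧ (¬a ∨ ¬a ∨ ¬d) ∧ (b ∨ ¬c ∨ ¬b) ∧ (b ∨ ¬c ∨ ¬d) ∧ (b ∨ ¬a ∨ ¬b) ∧ (b ∨ ¬a ∨ ¬d)   [distribute ∨ over ∧]
⇔ (¬a ∨ ¬b) ∧ (¬a ∨ ¬d) ∧ (b ∨ ¬c ∨ ¬d)   [simplify]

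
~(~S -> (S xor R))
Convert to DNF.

~S & ~R

~(~S -> (S xor R))
≡ ~(~~S | (S xor R))
≡ ~(~~S | (S & ~R) | (~S & R))
≡ ~~~S & ~(S & ~R) & ~(~S & R)
≡ ~S & ~(S & ~R) & ~(~S & R)
≡ ~S & (~S | ~~R) & ~(~S & R)
≡ ~S & (~S | R) & ~(~S & R)
≡ ~S & (~S | R) & (~~S | ~R)
≡ ~S & (~S | R) & (S | ~R)
≡ (~S & ~S & S) | (~S & ~S & ~R) | (~S & R & S) | (~S & R & ~R)
≡ ~S & ~R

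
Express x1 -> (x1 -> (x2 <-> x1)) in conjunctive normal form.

~x1 | x2

x1 -> (x1 -> (x2 <-> x1))
⇔ ~x1 | (x1 -> (x2 <-> x1))   — eliminate ->
⇔ ~x1 | ~x1 | (x2 <-> x1)   — eliminate ->
⇔ ~x1 | ~x1 | ((x2 -> x1) & (x1 -> x2))   — eliminate <->
⇔ ~x1 | ~x1 | ((~x2 | x1) & (x1 -> x2))   — eliminate ->
⇔ ~x1 | ~x1 | ((~x2 | x1) & (~x1 | x2))   — eliminate ->
⇔ (~x1 | ~x1 | ~x2 | x1) & (~x1 | ~x1 | ~x1 | x2)   — distribute | over &
⇔ ~x1 | x2   — simplify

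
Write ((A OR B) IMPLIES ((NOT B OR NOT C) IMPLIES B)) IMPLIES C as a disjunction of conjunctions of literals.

((A OR B) IMPLIES ((NOT B OR NOT C) IMPLIES B)) IMPLIES C
⇔ NOT ((A OR B) IMPLIES ((NOT B OR NOT C) IMPLIES B)) OR C   [eliminate IMPLIES]
⇔ NOT (NOT (A OR B) OR ((NOT B OR NOT C) IMPLIES B)) OR C   [eliminate IMPLIES]
⇔ NOT (NOT (A OR B) OR NOT (NOT B OR NOT C) OR B) OR C   [eliminate IMPLIES]
⇔ (NOT NOT (A OR B) AND NOT NOT (NOT B OR NOT C) AND NOT B) OR C   [De Morgan]
⇔ ((A OR B) AND NOT NOT (NOT B OR NOT C) AND NOT B) OR C   [double negation]
⇔ ((A OR B) AND (NOT B OR NOT C) AND NOT B) OR C   [double negation]
⇔ (A AND NOT B AND NOT B) OR (A AND NOT C AND NOT B) OR (B AND NOT B AND NOT B) OR (B AND NOT C AND NOT B) OR C   [distribute AND over OR]
⇔ (A AND NOT B) OR C   [simplify]

(A AND NOT B) OR C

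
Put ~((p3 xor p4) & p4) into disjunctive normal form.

(p4 & p3) | ~p4

~((p3 xor p4) & p4)
⇔ ~(((p3 & ~p4) | (~p3 & p4)) & p4)
⇔ ~((p3 & ~p4) | (~p3 & p4)) | ~p4
⇔ (~(p3 & ~p4) & ~(~p3 & p4)) | ~p4
⇔ ((~p3 | ~~p4) & ~(~p3 & p4)) | ~p4
⇔ ((~p3 | p4) & ~(~p3 & p4)) | ~p4
⇔ ((~p3 | p4) & (~~p3 | ~p4)) | ~p4
⇔ ((~p3 | p4) & (p3 | ~p4)) | ~p4
⇔ (~p3 & p3) | (~p3 & ~p4) | (p4 & p3) | (p4 & ~p4) | ~p4
⇔ (p4 & p3) | ~p4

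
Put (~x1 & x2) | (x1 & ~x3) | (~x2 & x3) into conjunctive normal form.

(~x1 | ~x3 | ~x2) & (x2 | x1 | x3)

(~x1 & x2) | (x1 & ~x3) | (~x2 & x3)
= (~x1 | x1 | ~x2) & (~x1 | x1 | x3) & (~x1 | ~x3 | ~x2) & (~x1 | ~x3 | x3) & (x2 | x1 | ~x2) & (x2 | x1 | x3) & (x2 | ~x3 | ~x2) & (x2 | ~x3 | x3)   (distribute | over &)
= (~x1 | ~x3 | ~x2) & (x2 | x1 | x3)   (simplify)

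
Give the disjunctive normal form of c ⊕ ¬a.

c ⊕ ¬a
≡ (c ∧ ¬¬a) ∨ (¬c ∧ ¬a)   (expand ⊕)
≡ (c ∧ a) ∨ (¬c ∧ ¬a)   (double negation)

(c ∧ a) ∨ (¬c ∧ ¬a)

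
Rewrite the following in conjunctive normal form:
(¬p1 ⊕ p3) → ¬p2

(p1 ∨ p3 ∨ ¬p2) ∧ (¬p3 ∨ ¬p1 ∨ ¬p2)

(¬p1 ⊕ p3) → ¬p2
≡ ¬(¬p1 ⊕ p3) ∨ ¬p2
≡ ¬((¬p1 ∨ p3) ∧ ¬(¬p1 ∧ p3)) ∨ ¬p2
≡ ¬(¬p1 ∨ p3) ∨ ¬¬(¬p1 ∧ p3) ∨ ¬p2
≡ (¬¬p1 ∧ ¬p3) ∨ ¬¬(¬p1 ∧ p3) ∨ ¬p2
≡ (p1 ∧ ¬p3) ∨ ¬¬(¬p1 ∧ p3) ∨ ¬p2
≡ (p1 ∧ ¬p3) ∨ (¬p1 ∧ p3) ∨ ¬p2
≡ (p1 ∨ ¬p1 ∨ ¬p2) ∧ (p1 ∨ p3 ∨ ¬p2) ∧ (¬p3 ∨ ¬p1 ∨ ¬p2) ∧ (¬p3 ∨ p3 ∨ ¬p2)
≡ (p1 ∨ p3 ∨ ¬p2) ∧ (¬p3 ∨ ¬p1 ∨ ¬p2)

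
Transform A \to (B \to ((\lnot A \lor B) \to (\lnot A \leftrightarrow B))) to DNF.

A \to (B \to ((\lnot A \lor B) \to (\lnot A \leftrightarrow B)))
= \lnot A \lor (B \to ((\lnot A \lor B) \to (\lnot A \leftrightarrow B)))   [eliminate \to]
= \lnot A \lor \lnot B \lor ((\lnot A \lor B) \to (\lnot A \leftrightarrow B))   [eliminate \to]
= \lnot A \lor \lnot B \lor \lnot (\lnot A \lor B) \lor (\lnot A \leftrightarrow B)   [eliminate \to]
= \lnot A \lor \lnot B \lor \lnot (\lnot A \lor B) \lor ((\lnot A \to B) \land (B \to \lnot A))   [eliminate \leftrightarrow]
= \lnot A \lor \lnot B \lor \lnot (\lnot A \lor B) \lor ((\lnot \lnot A \lor B) \land (B \to \lnot A))   [eliminate \to]
= \lnot A \lor \lnot B \lor \lnot (\lnot A \lor B) \lor ((\lnot \lnot A \lor B) \land (\lnot B \lor \lnot A))   [eliminate \to]
= \lnot A \lor \lnot B \lor (\lnot \lnot A \land \lnot B) \lor ((\lnot \lnot A \lor B) \land (\lnot B \lor \lnot A))   [De Morgan]
= \lnot A \lor \lnot B \lor (A \land \lnot B) \lor ((\lnot \lnot A \lor B) \land (\lnot B \lor \lnot A))   [double negation]
= \lnot A \lor \lnot B \lor (A \land \lnot B) \lor ((A \lor B) \land (\lnot B \lor \lnot A))   [double negation]
= \lnot A \lor \lnot B \lor (A \land \lnot B) \lor (A \land \lnot B) \lor (A \land \lnot A) \lor (B \land \lnot B) \lor (B \land \lnot A)   [distribute \land over \lor]
= \lnot A \lor \lnot B   [simplify]

\lnot A \lor \lnot B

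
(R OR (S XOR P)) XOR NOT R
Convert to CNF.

(NOT S OR P OR R) AND (NOT P OR S OR R)

(R OR (S XOR P)) XOR NOT R
≡ (R OR (S XOR P) OR NOT R) AND NOT ((R OR (S XOR P)) AND NOT R)   [expand XOR]
≡ (R OR ((S OR P) AND NOT (S AND P)) OR NOT R) AND NOT ((R OR (S XOR P)) AND NOT R)   [expand XOR]
≡ (R OR ((S OR P) AND NOT (S AND P)) OR NOT R) AND NOT ((R OR ((S OR P) AND NOT (S AND P))) AND NOT R)   [expand XOR]
≡ (R OR ((S OR P) AND (NOT S OR NOT P)) OR NOT R) AND NOT ((R OR ((S OR P) AND NOT (S AND P))) AND NOT R)   [De Morgan]
≡ (R OR ((S OR P) AND (NOT S OR NOT P)) OR NOT R) AND (NOT (R OR ((S OR P) AND NOT (S AND P))) OR NOT NOT R)   [De Morgan]
≡ (R OR ((S OR P) AND (NOT S OR NOT P)) OR NOT R) AND ((NOT R AND NOT ((S OR P) AND NOT (S AND P))) OR NOT NOT R)   [De Morgan]
≡ (R OR ((S OR P) AND (NOT S OR NOT P)) OR NOT R) AND ((NOT R AND (NOT (S OR P) OR NOT NOT (S AND P))) OR NOT NOT R)   [De Morgan]
≡ (R OR ((S OR P) AND (NOT S OR NOT P)) OR NOT R) AND ((NOT R AND ((NOT S AND NOT P) OR NOT NOT (S AND P))) OR NOT NOT R)   [De Morgan]
≡ (R OR ((S OR P) AND (NOT S OR NOT P)) OR NOT R) AND ((NOT R AND ((NOT S AND NOT P) OR (S AND P))) OR NOT NOT R)   [double negation]
≡ (R OR ((S OR P) AND (NOT S OR NOT P)) OR NOT R) AND ((NOT R AND ((NOT S AND NOT P) OR (S AND P))) OR R)   [double negation]
≡ (R OR S OR P OR NOT R) AND (R OR NOT S OR NOT P OR NOT R) AND (NOT R OR R) AND (NOT S OR S OR R) AND (NOT S OR P OR R) AND (NOT P OR S OR R) AND (NOT P OR P OR R)   [distribute OR over AND]
≡ (NOT S OR P OR R) AND (NOT P OR S OR R)   [simplify]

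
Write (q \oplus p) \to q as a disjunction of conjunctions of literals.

(q \oplus p) \to q
= \lnot (q \oplus p) \lor q   [eliminate \to]
= \lnot ((q \land \lnot p) \lor (\lnot q \land p)) \lor q   [expand \oplus]
= (\lnot (q \land \lnot p) \land \lnot (\lnot q \land p)) \lor q   [De Morgan]
= ((\lnot q \lor \lnot \lnot p) \land \lnot (\lnot q \land p)) \lor q   [De Morgan]
= ((\lnot q \lor p) \land \lnot (\lnot q \land p)) \lor q   [double negation]
= ((\lnot q \lor p) \land (\lnot \lnot q \lor \lnot p)) \lor q   [De Morgan]
= ((\lnot q \lor p) \land (q \lor \lnot p)) \lor q   [double negation]
= (\lnot q \land q) \lor (\lnot q \land \lnot p) \lor (p \land q) \lor (p \land \lnot p) \lor q   [distribute \land over \lor]
= (\lnot q \land \lnot p) \lor q   [simplify]

(\lnot q \land \lnot p) \lor q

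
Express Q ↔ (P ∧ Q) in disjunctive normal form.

Q ↔ (P ∧ Q)
≡ (Q → (P ∧ Q)) ∧ ((P ∧ Q) → Q)   [eliminate ↔]
≡ (¬Q ∨ (P ∧ Q)) ∧ ((P ∧ Q) → Q)   [eliminate →]
≡ (¬Q ∨ (P ∧ Q)) ∧ (¬(P ∧ Q) ∨ Q)   [eliminate →]
≡ (¬Q ∨ (P ∧ Q)) ∧ (¬P ∨ ¬Q ∨ Q)   [De Morgan]
≡ (¬Q ∧ ¬P) ∨ (¬Q ∧ ¬Q) ∨ (¬Q ∧ Q) ∨ (P ∧ Q ∧ ¬P) ∨ (P ∧ Q ∧ ¬Q) ∨ (P ∧ Q ∧ Q)   [distribute ∧ over ∨]
≡ ¬Q ∨ (P ∧ Q)   [simplify]

¬Q ∨ (P ∧ Q)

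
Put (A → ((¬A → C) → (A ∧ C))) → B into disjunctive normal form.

(A ∧ ¬C) ∨ B

(A → ((¬A → C) → (A ∧ C))) → B
≡ ¬(A → ((¬A → C) → (A ∧ C))) ∨ B   (eliminate →)
≡ ¬(¬A ∨ ((¬A → C) → (A ∧ C))) ∨ B   (eliminate →)
≡ ¬(¬A ∨ ¬(¬A → C) ∨ (A ∧ C)) ∨ B   (eliminate →)
≡ ¬(¬A ∨ ¬(¬¬A ∨ C) ∨ (A ∧ C)) ∨ B   (eliminate →)
≡ (¬¬A ∧ ¬¬(¬¬A ∨ C) ∧ ¬(A ∧ C)) ∨ B   (De Morgan)
≡ (A ∧ ¬¬(¬¬A ∨ C) ∧ ¬(A ∧ C)) ∨ B   (double negation)
≡ (A ∧ (¬¬A ∨ C) ∧ ¬(A ∧ C)) ∨ B   (double negation)
≡ (A ∧ (A ∨ C) ∧ ¬(A ∧ C)) ∨ B   (double negation)
≡ (A ∧ (A ∨ C) ∧ (¬A ∨ ¬C)) ∨ B   (De Morgan)
≡ (A ∧ A ∧ ¬A) ∨ (A ∧ A ∧ ¬C) ∨ (A ∧ C ∧ ¬A) ∨ (A ∧ C ∧ ¬C) ∨ B   (distribute ∧ over ∨)
≡ (A ∧ ¬C) ∨ B   (simplify)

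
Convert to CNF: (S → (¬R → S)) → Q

(S ∨ Q) ∧ (¬R ∨ Q) ∧ (¬S ∨ Q)

(S → (¬R → S)) → Q
≡ ¬(S → (¬R → S)) ∨ Q
≡ ¬(¬S ∨ (¬R → S)) ∨ Q
≡ ¬(¬S ∨ ¬¬R ∨ S) ∨ Q
≡ ¬¬S ∧ ¬¬¬R ∧ ¬S ∨ Q
≡ S ∧ ¬¬¬R ∧ ¬S ∨ Q
≡ S ∧ ¬R ∧ ¬S ∨ Q
≡ (S ∨ Q) ∧ (¬R ∨ Q) ∧ (¬S ∨ Q)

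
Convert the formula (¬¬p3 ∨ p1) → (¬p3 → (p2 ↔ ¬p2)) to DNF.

(¬¬p3 ∨ p1) → (¬p3 → (p2 ↔ ¬p2))
= ¬(¬¬p3 ∨ p1) ∨ (¬p3 → (p2 ↔ ¬p2))   [eliminate →]
= ¬(¬¬p3 ∨ p1) ∨ ¬¬p3 ∨ (p2 ↔ ¬p2)   [eliminate →]
= ¬(¬¬p3 ∨ p1) ∨ ¬¬p3 ∨ ((p2 → ¬p2) ∧ (¬p2 → p2))   [eliminate ↔]
= ¬(¬¬p3 ∨ p1) ∨ ¬¬p3 ∨ ((¬p2 ∨ ¬p2) ∧ (¬p2 → p2))   [eliminate →]
= ¬(¬¬p3 ∨ p1) ∨ ¬¬p3 ∨ ((¬p2 ∨ ¬p2) ∧ (¬¬p2 ∨ p2))   [eliminate →]
= (¬¬¬p3 ∧ ¬p1) ∨ ¬¬p3 ∨ ((¬p2 ∨ ¬p2) ∧ (¬¬p2 ∨ p2))   [De Morgan]
= (¬p3 ∧ ¬p1) ∨ ¬¬p3 ∨ ((¬p2 ∨ ¬p2) ∧ (¬¬p2 ∨ p2))   [double negation]
= (¬p3 ∧ ¬p1) ∨ p3 ∨ ((¬p2 ∨ ¬p2) ∧ (¬¬p2 ∨ p2))   [double negation]
= (¬p3 ∧ ¬p1) ∨ p3 ∨ ((¬p2 ∨ ¬p2) ∧ (p2 ∨ p2))   [double negation]
= (¬p3 ∧ ¬p1) ∨ p3 ∨ (¬p2 ∧ p2) ∨ (¬p2 ∧ p2) ∨ (¬p2 ∧ p2) ∨ (¬p2 ∧ p2)   [distribute ∧ over ∨]
= (¬p3 ∧ ¬p1) ∨ p3   [simplify]

(¬p3 ∧ ¬p1) ∨ p3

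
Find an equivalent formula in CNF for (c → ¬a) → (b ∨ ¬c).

a ∨ b ∨ ¬c

(c → ¬a) → (b ∨ ¬c)
= ¬(c → ¬a) ∨ b ∨ ¬c   [eliminate →]
= ¬(¬c ∨ ¬a) ∨ b ∨ ¬c   [eliminate →]
= (¬¬c ∧ ¬¬a) ∨ b ∨ ¬c   [De Morgan]
= (c ∧ ¬¬a) ∨ b ∨ ¬c   [double negation]
= (c ∧ a) ∨ b ∨ ¬c   [double negation]
= (c ∨ b ∨ ¬c) ∧ (a ∨ b ∨ ¬c)   [distribute ∨ over ∧]
= a ∨ b ∨ ¬c   [simplify]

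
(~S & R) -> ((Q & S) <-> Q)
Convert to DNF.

S | ~R | ~Q

(~S & R) -> ((Q & S) <-> Q)
= ~(~S & R) | ((Q & S) <-> Q)   — eliminate ->
= ~(~S & R) | (((Q & S) -> Q) & (Q -> (Q & S)))   — eliminate <->
= ~(~S & R) | ((~(Q & S) | Q) & (Q -> (Q & S)))   — eliminate ->
= ~(~S & R) | ((~(Q & S) | Q) & (~Q | (Q & S)))   — eliminate ->
= ~~S | ~R | ((~(Q & S) | Q) & (~Q | (Q & S)))   — De Morgan
= S | ~R | ((~(Q & S) | Q) & (~Q | (Q & S)))   — double negation
= S | ~R | ((~Q | ~S | Q) & (~Q | (Q & S)))   — De Morgan
= S | ~R | (~Q & ~Q) | (~Q & Q & S) | (~S & ~Q) | (~S & Q & S) | (Q & ~Q) | (Q & Q & S)   — distribute & over |
= S | ~R | ~Q   — simplify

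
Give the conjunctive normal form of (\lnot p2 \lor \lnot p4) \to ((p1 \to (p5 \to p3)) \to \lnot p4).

(\lnot p2 \lor \lnot p4) \to ((p1 \to (p5 \to p3)) \to \lnot p4)
≡ \lnot (\lnot p2 \lor \lnot p4) \lor ((p1 \to (p5 \to p3)) \to \lnot p4)   [eliminate \to]
≡ \lnot (\lnot p2 \lor \lnot p4) \lor \lnot (p1 \to (p5 \to p3)) \lor \lnot p4   [eliminate \to]
≡ \lnot (\lnot p2 \lor \lnot p4) \lor \lnot (\lnot p1 \lor (p5 \to p3)) \lor \lnot p4   [eliminate \to]
≡ \lnot (\lnot p2 \lor \lnot p4) \lor \lnot (\lnot p1 \lor \lnot p5 \lor p3) \lor \lnot p4   [eliminate \to]
≡ (\lnot \lnot p2 \land \lnot \lnot p4) \lor \lnot (\lnot p1 \lor \lnot p5 \lor p3) \lor \lnot p4   [De Morgan]
≡ (p2 \land \lnot \lnot p4) \lor \lnot (\lnot p1 \lor \lnot p5 \lor p3) \lor \lnot p4   [double negation]
≡ (p2 \land p4) \lor \lnot (\lnot p1 \lor \lnot p5 \lor p3) \lor \lnot p4   [double negation]
≡ (p2 \land p4) \lor (\lnot \lnot p1 \land \lnot \lnot p5 \land \lnot p3) \lor \lnot p4   [De Morgan]
≡ (p2 \land p4) \lor (p1 \land \lnot \lnot p5 \land \lnot p3) \lor \lnot p4   [double negation]
≡ (p2 \land p4) \lor (p1 \land p5 \land \lnot p3) \lor \lnot p4   [double negation]
≡ (p2 \lor p1 \lor \lnot p4) \land (p2 \lor p5 \lor \lnot p4) \land (p2 \lor \lnot p3 \lor \lnot p4) \land (p4 \lor p1 \lor \lnot p4) \land (p4 \lor p5 \lor \lnot p4) \land (p4 \lor \lnot p3 \lor \lnot p4)   [distribute \lor over \land]
≡ (p2 \lor p1 \lor \lnot p4) \land (p2 \lor p5 \lor \lnot p4) \land (p2 \lor \lnot p3 \lor \lnot p4)   [simplify]

(p2 \lor p1 \lor \lnot p4) \land (p2 \lor p5 \lor \lnot p4) \land (p2 \lor \lnot p3 \lor \lnot p4)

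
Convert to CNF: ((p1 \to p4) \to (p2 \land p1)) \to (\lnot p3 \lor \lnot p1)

((p1 \to p4) \to (p2 \land p1)) \to (\lnot p3 \lor \lnot p1)
≡ \lnot ((p1 \to p4) \to (p2 \land p1)) \lor \lnot p3 \lor \lnot p1   (eliminate \to)
≡ \lnot (\lnot (p1 \to p4) \lor (p2 \land p1)) \lor \lnot p3 \lor \lnot p1   (eliminate \to)
≡ \lnot (\lnot (\lnot p1 \lor p4) \lor (p2 \land p1)) \lor \lnot p3 \lor \lnot p1   (eliminate \to)
≡ (\lnot \lnot (\lnot p1 \lor p4) \land \lnot (p2 \land p1)) \lor \lnot p3 \lor \lnot p1   (De Morgan)
≡ ((\lnot p1 \lor p4) \land \lnot (p2 \land p1)) \lor \lnot p3 \lor \lnot p1   (double negation)
≡ ((\lnot p1 \lor p4) \land (\lnot p2 \lor \lnot p1)) \lor \lnot p3 \lor \lnot p1   (De Morgan)
≡ (\lnot p1 \lor p4 \lor \lnot p3 \lor \lnot p1) \land (\lnot p2 \lor \lnot p1 \lor \lnot p3 \lor \lnot p1)   (distribute \lor over \land)
≡ (\lnot p1 \lor p4 \lor \lnot p3) \land (\lnot p2 \lor \lnot p1 \lor \lnot p3)   (simplify)

(\lnot p1 \lor p4 \lor \lnot p3) \land (\lnot p2 \lor \lnot p1 \lor \lnot p3)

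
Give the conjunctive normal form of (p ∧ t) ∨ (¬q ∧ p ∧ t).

p ∧ t

(p ∧ t) ∨ (¬q ∧ p ∧ t)
≡ (p ∨ ¬q) ∧ (p ∨ p) ∧ (p ∨ t) ∧ (t ∨ ¬q) ∧ (t ∨ p) ∧ (t ∨ t)
≡ p ∧ t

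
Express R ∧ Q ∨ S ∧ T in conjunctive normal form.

R ∧ Q ∨ S ∧ T
≡ (R ∨ S) ∧ (R ∨ T) ∧ (Q ∨ S) ∧ (Q ∨ T)   (distribute ∨ over ∧)

(R ∨ S) ∧ (R ∨ T) ∧ (Q ∨ S) ∧ (Q ∨ T)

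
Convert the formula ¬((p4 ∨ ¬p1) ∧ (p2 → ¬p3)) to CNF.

¬((p4 ∨ ¬p1) ∧ (p2 → ¬p3))
= ¬((p4 ∨ ¬p1) ∧ (¬p2 ∨ ¬p3))   [eliminate →]
= ¬(p4 ∨ ¬p1) ∨ ¬(¬p2 ∨ ¬p3)   [De Morgan]
= (¬p4 ∧ ¬¬p1) ∨ ¬(¬p2 ∨ ¬p3)   [De Morgan]
= (¬p4 ∧ p1) ∨ ¬(¬p2 ∨ ¬p3)   [double negation]
= (¬p4 ∧ p1) ∨ (¬¬p2 ∧ ¬¬p3)   [De Morgan]
= (¬p4 ∧ p1) ∨ (p2 ∧ ¬¬p3)   [double negation]
= (¬p4 ∧ p1) ∨ (p2 ∧ p3)   [double negation]
= (¬p4 ∨ p2) ∧ (¬p4 ∨ p3) ∧ (p1 ∨ p2) ∧ (p1 ∨ p3)   [distribute ∨ over ∧]

(¬p4 ∨ p2) ∧ (¬p4 ∨ p3) ∧ (p1 ∨ p2) ∧ (p1 ∨ p3)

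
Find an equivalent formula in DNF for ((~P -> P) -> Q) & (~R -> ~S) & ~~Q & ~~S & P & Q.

((~P -> P) -> Q) & (~R -> ~S) & ~~Q & ~~S & P & Q
= (~(~P -> P) | Q) & (~R -> ~S) & ~~Q & ~~S & P & Q
= (~(~~P | P) | Q) & (~R -> ~S) & ~~Q & ~~S & P & Q
= (~(~~P | P) | Q) & (~~R | ~S) & ~~Q & ~~S & P & Q
= ((~~~P & ~P) | Q) & (~~R | ~S) & ~~Q & ~~S & P & Q
= ((~P & ~P) | Q) & (~~R | ~S) & ~~Q & ~~S & P & Q
= ((~P & ~P) | Q) & (R | ~S) & ~~Q & ~~S & P & Q
= ((~P & ~P) | Q) & (R | ~S) & Q & ~~S & P & Q
= ((~P & ~P) | Q) & (R | ~S) & Q & S & P & Q
= (~P & ~P & R & Q & S & P & Q) | (~P & ~P & ~S & Q & S & P & Q) | (Q & R & Q & S & P & Q) | (Q & ~S & Q & S & P & Q)
= Q & R & S & P

Q & R & S & P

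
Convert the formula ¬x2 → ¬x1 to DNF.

¬x2 → ¬x1
= ¬¬x2 ∨ ¬x1   [eliminate →]
= x2 ∨ ¬x1   [double negation]

x2 ∨ ¬x1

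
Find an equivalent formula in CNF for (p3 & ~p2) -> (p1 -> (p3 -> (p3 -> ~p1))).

~p3 | p2 | ~p1

(p3 & ~p2) -> (p1 -> (p3 -> (p3 -> ~p1)))
≡ ~(p3 & ~p2) | (p1 -> (p3 -> (p3 -> ~p1)))   (eliminate ->)
≡ ~(p3 & ~p2) | ~p1 | (p3 -> (p3 -> ~p1))   (eliminate ->)
≡ ~(p3 & ~p2) | ~p1 | ~p3 | (p3 -> ~p1)   (eliminate ->)
≡ ~(p3 & ~p2) | ~p1 | ~p3 | ~p3 | ~p1   (eliminate ->)
≡ ~p3 | ~~p2 | ~p1 | ~p3 | ~p3 | ~p1   (De Morgan)
≡ ~p3 | p2 | ~p1 | ~p3 | ~p3 | ~p1   (double negation)
≡ ~p3 | p2 | ~p1   (simplify)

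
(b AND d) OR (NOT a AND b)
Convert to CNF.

(b AND d) OR (NOT a AND b)
≡ (b OR NOT a) AND (b OR b) AND (d OR NOT a) AND (d OR b)   [distribute OR over AND]
≡ b AND (d OR NOT a)   [simplify]

b AND (d OR NOT a)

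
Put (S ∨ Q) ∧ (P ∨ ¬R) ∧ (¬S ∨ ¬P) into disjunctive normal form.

(S ∧ ¬R ∧ ¬P) ∨ (Q ∧ P ∧ ¬S) ∨ (Q ∧ ¬R ∧ ¬S) ∨ (Q ∧ ¬R ∧ ¬P)

(S ∨ Q) ∧ (P ∨ ¬R) ∧ (¬S ∨ ¬P)
= (S ∧ P ∧ ¬S) ∨ (S ∧ P ∧ ¬P) ∨ (S ∧ ¬R ∧ ¬S) ∨ (S ∧ ¬R ∧ ¬P) ∨ (Q ∧ P ∧ ¬S) ∨ (Q ∧ P ∧ ¬P) ∨ (Q ∧ ¬R ∧ ¬S) ∨ (Q ∧ ¬R ∧ ¬P)   (distribute ∧ over ∨)
= (S ∧ ¬R ∧ ¬P) ∨ (Q ∧ P ∧ ¬S) ∨ (Q ∧ ¬R ∧ ¬S) ∨ (Q ∧ ¬R ∧ ¬P)   (simplify)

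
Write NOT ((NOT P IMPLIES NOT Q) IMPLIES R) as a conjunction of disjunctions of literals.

NOT ((NOT P IMPLIES NOT Q) IMPLIES R)
⇔ NOT (NOT (NOT P IMPLIES NOT Q) OR R)   — eliminate IMPLIES
⇔ NOT (NOT (NOT NOT P OR NOT Q) OR R)   — eliminate IMPLIES
⇔ NOT NOT (NOT NOT P OR NOT Q) AND NOT R   — De Morgan
⇔ (NOT NOT P OR NOT Q) AND NOT R   — double negation
⇔ (P OR NOT Q) AND NOT R   — double negation

(P OR NOT Q) AND NOT R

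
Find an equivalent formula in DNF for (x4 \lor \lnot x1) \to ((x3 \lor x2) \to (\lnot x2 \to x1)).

(x4 \lor \lnot x1) \to ((x3 \lor x2) \to (\lnot x2 \to x1))
= \lnot (x4 \lor \lnot x1) \lor ((x3 \lor x2) \to (\lnot x2 \to x1))
= \lnot (x4 \lor \lnot x1) \lor \lnot (x3 \lor x2) \lor (\lnot x2 \to x1)
= \lnot (x4 \lor \lnot x1) \lor \lnot (x3 \lor x2) \lor \lnot \lnot x2 \lor x1
= (\lnot x4 \land \lnot \lnot x1) \lor \lnot (x3 \lor x2) \lor \lnot \lnot x2 \lor x1
= (\lnot x4 \land x1) \lor \lnot (x3 \lor x2) \lor \lnot \lnot x2 \lor x1
= (\lnot x4 \land x1) \lor (\lnot x3 \land \lnot x2) \lor \lnot \lnot x2 \lor x1
= (\lnot x4 \land x1) \lor (\lnot x3 \land \lnot x2) \lor x2 \lor x1
= (\lnot x3 \land \lnot x2) \lor x2 \lor x1

(\lnot x3 \land \lnot x2) \lor x2 \lor x1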